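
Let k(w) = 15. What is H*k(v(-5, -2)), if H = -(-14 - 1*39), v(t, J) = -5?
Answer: 795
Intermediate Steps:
H = 53 (H = -(-14 - 39) = -1*(-53) = 53)
H*k(v(-5, -2)) = 53*15 = 795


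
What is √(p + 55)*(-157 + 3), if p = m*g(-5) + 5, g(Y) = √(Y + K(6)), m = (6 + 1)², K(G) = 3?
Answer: -154*√(60 + 49*I*√2) ≈ -1341.0 - 612.74*I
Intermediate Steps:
m = 49 (m = 7² = 49)
g(Y) = √(3 + Y) (g(Y) = √(Y + 3) = √(3 + Y))
p = 5 + 49*I*√2 (p = 49*√(3 - 5) + 5 = 49*√(-2) + 5 = 49*(I*√2) + 5 = 49*I*√2 + 5 = 5 + 49*I*√2 ≈ 5.0 + 69.297*I)
√(p + 55)*(-157 + 3) = √((5 + 49*I*√2) + 55)*(-157 + 3) = √(60 + 49*I*√2)*(-154) = -154*√(60 + 49*I*√2)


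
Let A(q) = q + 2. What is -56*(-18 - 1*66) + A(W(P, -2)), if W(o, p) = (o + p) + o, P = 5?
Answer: 4714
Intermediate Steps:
W(o, p) = p + 2*o
A(q) = 2 + q
-56*(-18 - 1*66) + A(W(P, -2)) = -56*(-18 - 1*66) + (2 + (-2 + 2*5)) = -56*(-18 - 66) + (2 + (-2 + 10)) = -56*(-84) + (2 + 8) = 4704 + 10 = 4714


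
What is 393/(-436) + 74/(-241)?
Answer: -126977/105076 ≈ -1.2084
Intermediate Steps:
393/(-436) + 74/(-241) = 393*(-1/436) + 74*(-1/241) = -393/436 - 74/241 = -126977/105076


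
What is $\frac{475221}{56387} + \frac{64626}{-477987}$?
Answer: $\frac{74501797955}{8984084323} \approx 8.2926$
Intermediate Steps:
$\frac{475221}{56387} + \frac{64626}{-477987} = 475221 \cdot \frac{1}{56387} + 64626 \left(- \frac{1}{477987}\right) = \frac{475221}{56387} - \frac{21542}{159329} = \frac{74501797955}{8984084323}$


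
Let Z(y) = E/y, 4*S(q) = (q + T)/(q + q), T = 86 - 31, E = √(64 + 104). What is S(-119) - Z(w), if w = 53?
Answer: 8/119 - 2*√42/53 ≈ -0.17733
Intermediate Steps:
E = 2*√42 (E = √168 = 2*√42 ≈ 12.961)
T = 55
S(q) = (55 + q)/(8*q) (S(q) = ((q + 55)/(q + q))/4 = ((55 + q)/((2*q)))/4 = ((55 + q)*(1/(2*q)))/4 = ((55 + q)/(2*q))/4 = (55 + q)/(8*q))
Z(y) = 2*√42/y (Z(y) = (2*√42)/y = 2*√42/y)
S(-119) - Z(w) = (⅛)*(55 - 119)/(-119) - 2*√42/53 = (⅛)*(-1/119)*(-64) - 2*√42/53 = 8/119 - 2*√42/53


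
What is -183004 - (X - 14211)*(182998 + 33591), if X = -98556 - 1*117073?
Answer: 49780632756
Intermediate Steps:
X = -215629 (X = -98556 - 117073 = -215629)
-183004 - (X - 14211)*(182998 + 33591) = -183004 - (-215629 - 14211)*(182998 + 33591) = -183004 - (-229840)*216589 = -183004 - 1*(-49780815760) = -183004 + 49780815760 = 49780632756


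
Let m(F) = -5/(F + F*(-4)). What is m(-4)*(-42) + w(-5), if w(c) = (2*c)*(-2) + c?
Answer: 65/2 ≈ 32.500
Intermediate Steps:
w(c) = -3*c (w(c) = -4*c + c = -3*c)
m(F) = 5/(3*F) (m(F) = -5/(F - 4*F) = -5*(-1/(3*F)) = -(-5)/(3*F) = 5/(3*F))
m(-4)*(-42) + w(-5) = ((5/3)/(-4))*(-42) - 3*(-5) = ((5/3)*(-¼))*(-42) + 15 = -5/12*(-42) + 15 = 35/2 + 15 = 65/2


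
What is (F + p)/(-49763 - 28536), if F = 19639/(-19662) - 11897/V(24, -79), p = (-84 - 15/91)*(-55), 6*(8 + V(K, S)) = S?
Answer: -1179372641651/17792174138466 ≈ -0.066286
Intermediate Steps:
V(K, S) = -8 + S/6
p = 421245/91 (p = (-84 - 15*1/91)*(-55) = (-84 - 15/91)*(-55) = -7659/91*(-55) = 421245/91 ≈ 4629.1)
F = 1401018731/2497074 (F = 19639/(-19662) - 11897/(-8 + (1/6)*(-79)) = 19639*(-1/19662) - 11897/(-8 - 79/6) = -19639/19662 - 11897/(-127/6) = -19639/19662 - 11897*(-6/127) = -19639/19662 + 71382/127 = 1401018731/2497074 ≈ 561.06)
(F + p)/(-49763 - 28536) = (1401018731/2497074 + 421245/91)/(-49763 - 28536) = (1179372641651/227233734)/(-78299) = (1179372641651/227233734)*(-1/78299) = -1179372641651/17792174138466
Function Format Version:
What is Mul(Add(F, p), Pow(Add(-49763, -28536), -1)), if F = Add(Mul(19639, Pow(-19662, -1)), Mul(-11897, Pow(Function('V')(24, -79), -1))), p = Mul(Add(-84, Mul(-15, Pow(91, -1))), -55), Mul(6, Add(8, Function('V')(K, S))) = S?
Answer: Rational(-1179372641651, 17792174138466) ≈ -0.066286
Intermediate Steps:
Function('V')(K, S) = Add(-8, Mul(Rational(1, 6), S))
p = Rational(421245, 91) (p = Mul(Add(-84, Mul(-15, Rational(1, 91))), -55) = Mul(Add(-84, Rational(-15, 91)), -55) = Mul(Rational(-7659, 91), -55) = Rational(421245, 91) ≈ 4629.1)
F = Rational(1401018731, 2497074) (F = Add(Mul(19639, Pow(-19662, -1)), Mul(-11897, Pow(Add(-8, Mul(Rational(1, 6), -79)), -1))) = Add(Mul(19639, Rational(-1, 19662)), Mul(-11897, Pow(Add(-8, Rational(-79, 6)), -1))) = Add(Rational(-19639, 19662), Mul(-11897, Pow(Rational(-127, 6), -1))) = Add(Rational(-19639, 19662), Mul(-11897, Rational(-6, 127))) = Add(Rational(-19639, 19662), Rational(71382, 127)) = Rational(1401018731, 2497074) ≈ 561.06)
Mul(Add(F, p), Pow(Add(-49763, -28536), -1)) = Mul(Add(Rational(1401018731, 2497074), Rational(421245, 91)), Pow(Add(-49763, -28536), -1)) = Mul(Rational(1179372641651, 227233734), Pow(-78299, -1)) = Mul(Rational(1179372641651, 227233734), Rational(-1, 78299)) = Rational(-1179372641651, 17792174138466)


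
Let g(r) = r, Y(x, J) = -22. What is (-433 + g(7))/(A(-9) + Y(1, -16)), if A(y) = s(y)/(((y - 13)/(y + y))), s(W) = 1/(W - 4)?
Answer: 60918/3155 ≈ 19.308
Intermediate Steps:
s(W) = 1/(-4 + W)
A(y) = 2*y/((-13 + y)*(-4 + y)) (A(y) = 1/((-4 + y)*(((y - 13)/(y + y)))) = 1/((-4 + y)*(((-13 + y)/((2*y))))) = 1/((-4 + y)*(((-13 + y)*(1/(2*y))))) = 1/((-4 + y)*(((-13 + y)/(2*y)))) = (2*y/(-13 + y))/(-4 + y) = 2*y/((-13 + y)*(-4 + y)))
(-433 + g(7))/(A(-9) + Y(1, -16)) = (-433 + 7)/(2*(-9)/(-13 - 9*(-4 - 9)) - 22) = -426/(2*(-9)/(-22*(-13)) - 22) = -426/(2*(-9)*(-1/22)*(-1/13) - 22) = -426/(-9/143 - 22) = -426/(-3155/143) = -426*(-143/3155) = 60918/3155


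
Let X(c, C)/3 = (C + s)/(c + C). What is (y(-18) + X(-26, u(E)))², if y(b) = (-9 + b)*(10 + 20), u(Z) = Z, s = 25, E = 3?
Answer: 350213796/529 ≈ 6.6203e+5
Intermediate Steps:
y(b) = -270 + 30*b (y(b) = (-9 + b)*30 = -270 + 30*b)
X(c, C) = 3*(25 + C)/(C + c) (X(c, C) = 3*((C + 25)/(c + C)) = 3*((25 + C)/(C + c)) = 3*(25 + C)/(C + c))
(y(-18) + X(-26, u(E)))² = ((-270 + 30*(-18)) + 3*(25 + 3)/(3 - 26))² = ((-270 - 540) + 3*28/(-23))² = (-810 + 3*(-1/23)*28)² = (-810 - 84/23)² = (-18714/23)² = 350213796/529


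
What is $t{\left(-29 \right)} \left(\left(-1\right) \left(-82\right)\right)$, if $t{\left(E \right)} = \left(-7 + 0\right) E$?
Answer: $16646$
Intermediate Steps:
$t{\left(E \right)} = - 7 E$
$t{\left(-29 \right)} \left(\left(-1\right) \left(-82\right)\right) = \left(-7\right) \left(-29\right) \left(\left(-1\right) \left(-82\right)\right) = 203 \cdot 82 = 16646$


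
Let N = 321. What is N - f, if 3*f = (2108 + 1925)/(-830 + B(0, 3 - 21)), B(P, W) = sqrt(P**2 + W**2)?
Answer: 785989/2436 ≈ 322.66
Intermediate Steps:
f = -4033/2436 (f = ((2108 + 1925)/(-830 + sqrt(0**2 + (3 - 21)**2)))/3 = (4033/(-830 + sqrt(0 + (-18)**2)))/3 = (4033/(-830 + sqrt(0 + 324)))/3 = (4033/(-830 + sqrt(324)))/3 = (4033/(-830 + 18))/3 = (4033/(-812))/3 = (4033*(-1/812))/3 = (1/3)*(-4033/812) = -4033/2436 ≈ -1.6556)
N - f = 321 - 1*(-4033/2436) = 321 + 4033/2436 = 785989/2436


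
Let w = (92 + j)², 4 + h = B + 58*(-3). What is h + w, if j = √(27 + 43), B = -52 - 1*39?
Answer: 8265 + 184*√70 ≈ 9804.5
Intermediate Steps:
B = -91 (B = -52 - 39 = -91)
j = √70 ≈ 8.3666
h = -269 (h = -4 + (-91 + 58*(-3)) = -4 + (-91 - 174) = -4 - 265 = -269)
w = (92 + √70)² ≈ 10073.
h + w = -269 + (92 + √70)²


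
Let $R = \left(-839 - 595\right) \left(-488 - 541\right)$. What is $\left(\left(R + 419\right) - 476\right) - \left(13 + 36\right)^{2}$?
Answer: $1473128$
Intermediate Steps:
$R = 1475586$ ($R = \left(-1434\right) \left(-1029\right) = 1475586$)
$\left(\left(R + 419\right) - 476\right) - \left(13 + 36\right)^{2} = \left(\left(1475586 + 419\right) - 476\right) - \left(13 + 36\right)^{2} = \left(1476005 - 476\right) - 49^{2} = 1475529 - 2401 = 1473128$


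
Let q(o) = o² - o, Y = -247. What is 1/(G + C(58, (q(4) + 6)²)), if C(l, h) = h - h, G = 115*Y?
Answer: -1/28405 ≈ -3.5205e-5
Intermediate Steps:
G = -28405 (G = 115*(-247) = -28405)
C(l, h) = 0
1/(G + C(58, (q(4) + 6)²)) = 1/(-28405 + 0) = 1/(-28405) = -1/28405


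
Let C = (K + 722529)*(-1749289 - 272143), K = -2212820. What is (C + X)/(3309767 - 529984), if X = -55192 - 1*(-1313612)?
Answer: 3012523175132/2779783 ≈ 1.0837e+6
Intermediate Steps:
X = 1258420 (X = -55192 + 1313612 = 1258420)
C = 3012521916712 (C = (-2212820 + 722529)*(-1749289 - 272143) = -1490291*(-2021432) = 3012521916712)
(C + X)/(3309767 - 529984) = (3012521916712 + 1258420)/(3309767 - 529984) = 3012523175132/2779783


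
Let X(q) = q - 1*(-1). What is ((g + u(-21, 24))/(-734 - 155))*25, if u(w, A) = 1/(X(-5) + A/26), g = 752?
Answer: -150335/7112 ≈ -21.138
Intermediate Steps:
X(q) = 1 + q (X(q) = q + 1 = 1 + q)
u(w, A) = 1/(-4 + A/26) (u(w, A) = 1/((1 - 5) + A/26) = 1/(-4 + A*(1/26)) = 1/(-4 + A/26))
((g + u(-21, 24))/(-734 - 155))*25 = ((752 + 26/(-104 + 24))/(-734 - 155))*25 = ((752 + 26/(-80))/(-889))*25 = ((752 + 26*(-1/80))*(-1/889))*25 = ((752 - 13/40)*(-1/889))*25 = ((30067/40)*(-1/889))*25 = -30067/35560*25 = -150335/7112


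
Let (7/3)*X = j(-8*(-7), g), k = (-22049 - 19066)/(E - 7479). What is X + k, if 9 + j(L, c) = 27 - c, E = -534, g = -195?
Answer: 1802704/18697 ≈ 96.417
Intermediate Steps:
k = 13705/2671 (k = (-22049 - 19066)/(-534 - 7479) = -41115/(-8013) = -41115*(-1/8013) = 13705/2671 ≈ 5.1310)
j(L, c) = 18 - c (j(L, c) = -9 + (27 - c) = 18 - c)
X = 639/7 (X = 3*(18 - 1*(-195))/7 = 3*(18 + 195)/7 = (3/7)*213 = 639/7 ≈ 91.286)
X + k = 639/7 + 13705/2671 = 1802704/18697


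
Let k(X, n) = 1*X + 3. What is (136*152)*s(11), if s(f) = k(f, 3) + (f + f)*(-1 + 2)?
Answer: 744192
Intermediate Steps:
k(X, n) = 3 + X (k(X, n) = X + 3 = 3 + X)
s(f) = 3 + 3*f (s(f) = (3 + f) + (f + f)*(-1 + 2) = (3 + f) + (2*f)*1 = (3 + f) + 2*f = 3 + 3*f)
(136*152)*s(11) = (136*152)*(3 + 3*11) = 20672*(3 + 33) = 20672*36 = 744192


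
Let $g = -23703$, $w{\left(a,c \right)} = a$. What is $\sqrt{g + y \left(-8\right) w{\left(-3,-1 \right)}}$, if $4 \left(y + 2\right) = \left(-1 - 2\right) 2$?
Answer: $3 i \sqrt{2643} \approx 154.23 i$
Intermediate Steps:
$y = - \frac{7}{2}$ ($y = -2 + \frac{\left(-1 - 2\right) 2}{4} = -2 + \frac{\left(-3\right) 2}{4} = -2 + \frac{1}{4} \left(-6\right) = -2 - \frac{3}{2} = - \frac{7}{2} \approx -3.5$)
$\sqrt{g + y \left(-8\right) w{\left(-3,-1 \right)}} = \sqrt{-23703 + \left(- \frac{7}{2}\right) \left(-8\right) \left(-3\right)} = \sqrt{-23703 + 28 \left(-3\right)} = \sqrt{-23703 - 84} = \sqrt{-23787} = 3 i \sqrt{2643}$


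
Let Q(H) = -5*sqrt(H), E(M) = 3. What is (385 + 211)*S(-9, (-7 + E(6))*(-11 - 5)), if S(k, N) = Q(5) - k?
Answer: 5364 - 2980*sqrt(5) ≈ -1299.5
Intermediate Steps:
S(k, N) = -k - 5*sqrt(5) (S(k, N) = -5*sqrt(5) - k = -k - 5*sqrt(5))
(385 + 211)*S(-9, (-7 + E(6))*(-11 - 5)) = (385 + 211)*(-1*(-9) - 5*sqrt(5)) = 596*(9 - 5*sqrt(5)) = 5364 - 2980*sqrt(5)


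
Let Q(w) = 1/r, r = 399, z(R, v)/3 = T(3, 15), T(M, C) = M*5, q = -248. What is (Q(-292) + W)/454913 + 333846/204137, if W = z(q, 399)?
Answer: 60600148757774/37052965457319 ≈ 1.6355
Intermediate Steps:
T(M, C) = 5*M
z(R, v) = 45 (z(R, v) = 3*(5*3) = 3*15 = 45)
W = 45
Q(w) = 1/399
(Q(-292) + W)/454913 + 333846/204137 = (1/399 + 45)/454913 + 333846/204137 = (17956/399)*(1/454913) + 333846*(1/204137) = 17956/181510287 + 333846/204137 = 60600148757774/37052965457319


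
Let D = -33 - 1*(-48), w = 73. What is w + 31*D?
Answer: 538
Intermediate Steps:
D = 15 (D = -33 + 48 = 15)
w + 31*D = 73 + 31*15 = 73 + 465 = 538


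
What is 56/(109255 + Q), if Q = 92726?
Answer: 56/201981 ≈ 0.00027725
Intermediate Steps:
56/(109255 + Q) = 56/(109255 + 92726) = 56/201981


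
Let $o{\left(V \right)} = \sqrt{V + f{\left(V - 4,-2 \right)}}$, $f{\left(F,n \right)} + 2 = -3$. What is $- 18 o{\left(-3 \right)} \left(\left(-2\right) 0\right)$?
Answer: $0$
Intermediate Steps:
$f{\left(F,n \right)} = -5$ ($f{\left(F,n \right)} = -2 - 3 = -5$)
$o{\left(V \right)} = \sqrt{-5 + V}$ ($o{\left(V \right)} = \sqrt{V - 5} = \sqrt{-5 + V}$)
$- 18 o{\left(-3 \right)} \left(\left(-2\right) 0\right) = - 18 \sqrt{-5 - 3} \left(\left(-2\right) 0\right) = - 18 \sqrt{-8} \cdot 0 = - 18 \cdot 2 i \sqrt{2} \cdot 0 = - 36 i \sqrt{2} \cdot 0 = 0$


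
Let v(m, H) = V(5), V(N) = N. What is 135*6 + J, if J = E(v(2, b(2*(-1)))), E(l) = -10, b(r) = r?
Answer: 800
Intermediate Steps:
v(m, H) = 5
J = -10
135*6 + J = 135*6 - 10 = 810 - 10 = 800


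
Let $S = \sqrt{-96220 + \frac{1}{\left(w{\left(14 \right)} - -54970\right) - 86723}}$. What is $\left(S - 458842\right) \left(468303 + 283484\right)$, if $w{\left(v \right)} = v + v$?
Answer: $-344951450654 + \frac{751787 i \sqrt{430413709641}}{2115} \approx -3.4495 \cdot 10^{11} + 2.332 \cdot 10^{8} i$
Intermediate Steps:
$w{\left(v \right)} = 2 v$
$S = \frac{i \sqrt{430413709641}}{2115}$ ($S = \sqrt{-96220 + \frac{1}{\left(2 \cdot 14 - -54970\right) - 86723}} = \sqrt{-96220 + \frac{1}{\left(28 + 54970\right) - 86723}} = \sqrt{-96220 + \frac{1}{54998 - 86723}} = \sqrt{-96220 + \frac{1}{-31725}} = \sqrt{-96220 - \frac{1}{31725}} = \sqrt{- \frac{3052579501}{31725}} = \frac{i \sqrt{430413709641}}{2115} \approx 310.19 i$)
$\left(S - 458842\right) \left(468303 + 283484\right) = \left(\frac{i \sqrt{430413709641}}{2115} - 458842\right) \left(468303 + 283484\right) = \left(-458842 + \frac{i \sqrt{430413709641}}{2115}\right) 751787 = -344951450654 + \frac{751787 i \sqrt{430413709641}}{2115}$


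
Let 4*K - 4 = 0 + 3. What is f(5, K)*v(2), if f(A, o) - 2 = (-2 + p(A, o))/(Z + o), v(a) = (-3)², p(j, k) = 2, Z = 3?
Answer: 18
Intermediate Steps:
K = 7/4 (K = 1 + (0 + 3)/4 = 1 + (¼)*3 = 1 + ¾ = 7/4 ≈ 1.7500)
v(a) = 9
f(A, o) = 2 (f(A, o) = 2 + (-2 + 2)/(3 + o) = 2 + 0/(3 + o) = 2 + 0 = 2)
f(5, K)*v(2) = 2*9 = 18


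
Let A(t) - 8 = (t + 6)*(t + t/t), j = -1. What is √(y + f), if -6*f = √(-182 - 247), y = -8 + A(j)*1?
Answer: 3861^(¼)*(1 - I)/6 ≈ 1.3138 - 1.3138*I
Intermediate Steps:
A(t) = 8 + (1 + t)*(6 + t) (A(t) = 8 + (t + 6)*(t + t/t) = 8 + (6 + t)*(t + 1) = 8 + (6 + t)*(1 + t) = 8 + (1 + t)*(6 + t))
y = 0 (y = -8 + (14 + (-1)² + 7*(-1))*1 = -8 + (14 + 1 - 7)*1 = -8 + 8*1 = -8 + 8 = 0)
f = -I*√429/6 (f = -√(-182 - 247)/6 = -I*√429/6 ≈ -3.4521*I)
√(y + f) = √(0 - I*√429/6) = √(-I*√429/6) = √2*3^(¾)*143^(¼)*√(-I)/6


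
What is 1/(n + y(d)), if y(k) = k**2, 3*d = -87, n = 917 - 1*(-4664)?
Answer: 1/6422 ≈ 0.00015571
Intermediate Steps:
n = 5581 (n = 917 + 4664 = 5581)
d = -29 (d = (1/3)*(-87) = -29)
1/(n + y(d)) = 1/(5581 + (-29)**2) = 1/(5581 + 841) = 1/6422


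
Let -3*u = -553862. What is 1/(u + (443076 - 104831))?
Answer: 3/1568597 ≈ 1.9125e-6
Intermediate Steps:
u = 553862/3 (u = -1/3*(-553862) = 553862/3 ≈ 1.8462e+5)
1/(u + (443076 - 104831)) = 1/(553862/3 + (443076 - 104831)) = 1/(553862/3 + 338245) = 1/(1568597/3) = 3/1568597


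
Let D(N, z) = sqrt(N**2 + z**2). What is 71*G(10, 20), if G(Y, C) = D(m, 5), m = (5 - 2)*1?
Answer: 71*sqrt(34) ≈ 414.00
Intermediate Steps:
m = 3 (m = 3*1 = 3)
G(Y, C) = sqrt(34) (G(Y, C) = sqrt(3**2 + 5**2) = sqrt(9 + 25) = sqrt(34))
71*G(10, 20) = 71*sqrt(34)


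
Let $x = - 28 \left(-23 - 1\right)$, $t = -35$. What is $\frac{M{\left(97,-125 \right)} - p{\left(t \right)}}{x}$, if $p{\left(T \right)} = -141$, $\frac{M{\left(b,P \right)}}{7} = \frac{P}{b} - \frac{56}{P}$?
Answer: $\frac{819137}{4074000} \approx 0.20106$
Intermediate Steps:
$M{\left(b,P \right)} = - \frac{392}{P} + \frac{7 P}{b}$ ($M{\left(b,P \right)} = 7 \left(\frac{P}{b} - \frac{56}{P}\right) = 7 \left(- \frac{56}{P} + \frac{P}{b}\right) = - \frac{392}{P} + \frac{7 P}{b}$)
$x = 672$ ($x = \left(-28\right) \left(-24\right) = 672$)
$\frac{M{\left(97,-125 \right)} - p{\left(t \right)}}{x} = \frac{\left(- \frac{392}{-125} + 7 \left(-125\right) \frac{1}{97}\right) - -141}{672} = \left(\left(\left(-392\right) \left(- \frac{1}{125}\right) + 7 \left(-125\right) \frac{1}{97}\right) + 141\right) \frac{1}{672} = \left(\left(\frac{392}{125} - \frac{875}{97}\right) + 141\right) \frac{1}{672} = \left(- \frac{71351}{12125} + 141\right) \frac{1}{672} = \frac{1638274}{12125} \cdot \frac{1}{672} = \frac{819137}{4074000}$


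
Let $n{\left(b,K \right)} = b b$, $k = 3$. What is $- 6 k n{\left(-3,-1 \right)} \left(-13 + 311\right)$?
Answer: $-48276$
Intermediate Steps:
$n{\left(b,K \right)} = b^{2}$
$- 6 k n{\left(-3,-1 \right)} \left(-13 + 311\right) = \left(-6\right) 3 \left(-3\right)^{2} \left(-13 + 311\right) = \left(-18\right) 9 \cdot 298 = \left(-162\right) 298 = -48276$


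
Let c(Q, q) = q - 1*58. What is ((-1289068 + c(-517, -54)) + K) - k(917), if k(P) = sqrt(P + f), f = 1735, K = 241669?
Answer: -1047511 - 2*sqrt(663) ≈ -1.0476e+6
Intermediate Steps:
c(Q, q) = -58 + q (c(Q, q) = q - 58 = -58 + q)
k(P) = sqrt(1735 + P) (k(P) = sqrt(P + 1735) = sqrt(1735 + P))
((-1289068 + c(-517, -54)) + K) - k(917) = ((-1289068 + (-58 - 54)) + 241669) - sqrt(1735 + 917) = ((-1289068 - 112) + 241669) - sqrt(2652) = (-1289180 + 241669) - 2*sqrt(663) = -1047511 - 2*sqrt(663)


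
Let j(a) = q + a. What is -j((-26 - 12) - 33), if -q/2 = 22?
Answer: 115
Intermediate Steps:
q = -44 (q = -2*22 = -44)
j(a) = -44 + a
-j((-26 - 12) - 33) = -(-44 + ((-26 - 12) - 33)) = -(-44 + (-38 - 33)) = -(-44 - 71) = -1*(-115) = 115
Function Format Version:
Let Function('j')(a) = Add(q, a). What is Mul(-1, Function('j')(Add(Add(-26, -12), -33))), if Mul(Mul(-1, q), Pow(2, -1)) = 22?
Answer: 115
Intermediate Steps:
q = -44 (q = Mul(-2, 22) = -44)
Function('j')(a) = Add(-44, a)
Mul(-1, Function('j')(Add(Add(-26, -12), -33))) = Mul(-1, Add(-44, Add(Add(-26, -12), -33))) = Mul(-1, Add(-44, Add(-38, -33))) = Mul(-1, Add(-44, -71)) = Mul(-1, -115) = 115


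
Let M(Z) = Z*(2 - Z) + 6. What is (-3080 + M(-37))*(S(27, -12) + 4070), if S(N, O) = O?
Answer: -18329986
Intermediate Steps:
M(Z) = 6 + Z*(2 - Z)
(-3080 + M(-37))*(S(27, -12) + 4070) = (-3080 + (6 - 1*(-37)² + 2*(-37)))*(-12 + 4070) = (-3080 + (6 - 1*1369 - 74))*4058 = (-3080 + (6 - 1369 - 74))*4058 = (-3080 - 1437)*4058 = -4517*4058 = -18329986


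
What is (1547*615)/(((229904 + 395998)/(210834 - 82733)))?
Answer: 40625310635/208634 ≈ 1.9472e+5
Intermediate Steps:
(1547*615)/(((229904 + 395998)/(210834 - 82733))) = 951405/((625902/128101)) = 951405/((625902*(1/128101))) = 951405/(625902/128101) = 951405*(128101/625902) = 40625310635/208634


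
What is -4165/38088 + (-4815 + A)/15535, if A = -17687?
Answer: -921759451/591697080 ≈ -1.5578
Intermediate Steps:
-4165/38088 + (-4815 + A)/15535 = -4165/38088 + (-4815 - 17687)/15535 = -4165*1/38088 - 22502*1/15535 = -4165/38088 - 22502/15535 = -921759451/591697080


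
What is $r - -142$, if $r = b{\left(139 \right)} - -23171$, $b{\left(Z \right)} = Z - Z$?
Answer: $23313$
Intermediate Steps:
$b{\left(Z \right)} = 0$
$r = 23171$ ($r = 0 - -23171 = 0 + 23171 = 23171$)
$r - -142 = 23171 - -142 = 23171 + \left(210 - 68\right) = 23171 + 142 = 23313$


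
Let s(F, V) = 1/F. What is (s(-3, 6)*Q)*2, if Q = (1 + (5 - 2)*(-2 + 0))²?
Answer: -50/3 ≈ -16.667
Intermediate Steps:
Q = 25 (Q = (1 + 3*(-2))² = (1 - 6)² = (-5)² = 25)
(s(-3, 6)*Q)*2 = (25/(-3))*2 = -⅓*25*2 = -25/3*2 = -50/3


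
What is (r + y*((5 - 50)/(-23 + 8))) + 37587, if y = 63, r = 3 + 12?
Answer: 37791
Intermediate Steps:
r = 15
(r + y*((5 - 50)/(-23 + 8))) + 37587 = (15 + 63*((5 - 50)/(-23 + 8))) + 37587 = (15 + 63*(-45/(-15))) + 37587 = (15 + 63*(-45*(-1/15))) + 37587 = (15 + 63*3) + 37587 = (15 + 189) + 37587 = 204 + 37587 = 37791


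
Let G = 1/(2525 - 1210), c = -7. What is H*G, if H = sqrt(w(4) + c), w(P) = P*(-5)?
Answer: 3*I*sqrt(3)/1315 ≈ 0.0039514*I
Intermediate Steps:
w(P) = -5*P
H = 3*I*sqrt(3) (H = sqrt(-5*4 - 7) = sqrt(-20 - 7) = sqrt(-27) = 3*I*sqrt(3) ≈ 5.1962*I)
G = 1/1315 ≈ 0.00076046
H*G = (3*I*sqrt(3))*(1/1315) = 3*I*sqrt(3)/1315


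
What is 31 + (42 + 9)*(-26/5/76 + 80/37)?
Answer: 968599/7030 ≈ 137.78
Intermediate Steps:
31 + (42 + 9)*(-26/5/76 + 80/37) = 31 + 51*(-26*⅕*(1/76) + 80*(1/37)) = 31 + 51*(-26/5*1/76 + 80/37) = 31 + 51*(-13/190 + 80/37) = 31 + 51*(14719/7030) = 31 + 750669/7030 = 968599/7030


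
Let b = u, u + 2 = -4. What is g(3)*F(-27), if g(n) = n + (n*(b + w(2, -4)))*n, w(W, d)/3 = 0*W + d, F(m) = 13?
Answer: -2067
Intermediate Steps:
u = -6 (u = -2 - 4 = -6)
w(W, d) = 3*d (w(W, d) = 3*(0*W + d) = 3*(0 + d) = 3*d)
b = -6
g(n) = n - 18*n² (g(n) = n + (n*(-6 + 3*(-4)))*n = n + (n*(-6 - 12))*n = n + (n*(-18))*n = n + (-18*n)*n = n - 18*n²)
g(3)*F(-27) = (3*(1 - 18*3))*13 = (3*(1 - 54))*13 = (3*(-53))*13 = -159*13 = -2067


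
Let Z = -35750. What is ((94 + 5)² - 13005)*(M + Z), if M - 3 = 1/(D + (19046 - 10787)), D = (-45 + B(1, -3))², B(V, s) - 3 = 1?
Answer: 284615468379/2485 ≈ 1.1453e+8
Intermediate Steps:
B(V, s) = 4 (B(V, s) = 3 + 1 = 4)
D = 1681 (D = (-45 + 4)² = (-41)² = 1681)
M = 29821/9940 (M = 3 + 1/(1681 + (19046 - 10787)) = 3 + 1/(1681 + 8259) = 3 + 1/9940 = 29821/9940 ≈ 3.0001)
((94 + 5)² - 13005)*(M + Z) = ((94 + 5)² - 13005)*(29821/9940 - 35750) = (99² - 13005)*(-355325179/9940) = (9801 - 13005)*(-355325179/9940) = -3204*(-355325179/9940) = 284615468379/2485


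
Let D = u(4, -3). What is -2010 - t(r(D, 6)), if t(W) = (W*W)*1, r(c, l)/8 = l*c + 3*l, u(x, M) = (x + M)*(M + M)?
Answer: -22746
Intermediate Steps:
u(x, M) = 2*M*(M + x) (u(x, M) = (M + x)*(2*M) = 2*M*(M + x))
D = -6 (D = 2*(-3)*(-3 + 4) = 2*(-3)*1 = -6)
r(c, l) = 24*l + 8*c*l (r(c, l) = 8*(l*c + 3*l) = 8*(c*l + 3*l) = 8*(3*l + c*l) = 24*l + 8*c*l)
t(W) = W² (t(W) = W²*1 = W²)
-2010 - t(r(D, 6)) = -2010 - (8*6*(3 - 6))² = -2010 - (8*6*(-3))² = -2010 - 1*(-144)² = -2010 - 1*20736 = -2010 - 20736 = -22746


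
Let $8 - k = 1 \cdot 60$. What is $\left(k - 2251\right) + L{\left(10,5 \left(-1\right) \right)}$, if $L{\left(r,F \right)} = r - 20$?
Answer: $-2313$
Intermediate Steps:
$k = -52$ ($k = 8 - 1 \cdot 60 = 8 - 60 = -52$)
$L{\left(r,F \right)} = -20 + r$
$\left(k - 2251\right) + L{\left(10,5 \left(-1\right) \right)} = \left(-52 - 2251\right) + \left(-20 + 10\right) = -2303 - 10 = -2313$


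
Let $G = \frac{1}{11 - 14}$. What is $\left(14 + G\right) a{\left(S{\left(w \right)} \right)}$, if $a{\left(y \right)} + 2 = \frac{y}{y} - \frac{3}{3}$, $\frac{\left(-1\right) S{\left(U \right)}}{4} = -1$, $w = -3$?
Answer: $- \frac{82}{3} \approx -27.333$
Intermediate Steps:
$S{\left(U \right)} = 4$ ($S{\left(U \right)} = \left(-4\right) \left(-1\right) = 4$)
$G = - \frac{1}{3}$ ($G = \frac{1}{-3} = - \frac{1}{3} \approx -0.33333$)
$a{\left(y \right)} = -2$ ($a{\left(y \right)} = -2 + \left(\frac{y}{y} - \frac{3}{3}\right) = -2 + \left(1 - 1\right) = -2 + 0 = -2$)
$\left(14 + G\right) a{\left(S{\left(w \right)} \right)} = \left(14 - \frac{1}{3}\right) \left(-2\right) = \frac{41}{3} \left(-2\right) = - \frac{82}{3}$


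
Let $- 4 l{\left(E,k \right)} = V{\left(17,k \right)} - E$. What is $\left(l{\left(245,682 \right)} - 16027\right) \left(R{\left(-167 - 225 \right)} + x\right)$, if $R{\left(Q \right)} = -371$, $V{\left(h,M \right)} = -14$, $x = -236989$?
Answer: $3788799660$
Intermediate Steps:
$l{\left(E,k \right)} = \frac{7}{2} + \frac{E}{4}$ ($l{\left(E,k \right)} = - \frac{-14 - E}{4} = \frac{7}{2} + \frac{E}{4}$)
$\left(l{\left(245,682 \right)} - 16027\right) \left(R{\left(-167 - 225 \right)} + x\right) = \left(\left(\frac{7}{2} + \frac{1}{4} \cdot 245\right) - 16027\right) \left(-371 - 236989\right) = \left(\left(\frac{7}{2} + \frac{245}{4}\right) - 16027\right) \left(-237360\right) = \left(\frac{259}{4} - 16027\right) \left(-237360\right) = \left(- \frac{63849}{4}\right) \left(-237360\right) = 3788799660$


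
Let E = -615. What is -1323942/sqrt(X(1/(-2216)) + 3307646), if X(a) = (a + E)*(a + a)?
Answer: -1466927736*sqrt(16242714401458)/8121357200729 ≈ -727.96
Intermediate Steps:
X(a) = 2*a*(-615 + a) (X(a) = (a - 615)*(a + a) = (-615 + a)*(2*a) = 2*a*(-615 + a))
-1323942/sqrt(X(1/(-2216)) + 3307646) = -1323942/sqrt(2*(-615 + 1/(-2216))/(-2216) + 3307646) = -1323942/sqrt(2*(-1/2216)*(-615 - 1/2216) + 3307646) = -1323942/sqrt(2*(-1/2216)*(-1362841/2216) + 3307646) = -1323942/sqrt(1362841/2455328 + 3307646) = -1323942*1108*sqrt(16242714401458)/8121357200729 = -1466927736*sqrt(16242714401458)/8121357200729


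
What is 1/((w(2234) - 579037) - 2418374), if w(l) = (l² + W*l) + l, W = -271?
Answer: 1/1390165 ≈ 7.1934e-7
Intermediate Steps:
w(l) = l² - 270*l (w(l) = (l² - 271*l) + l = l² - 270*l)
1/((w(2234) - 579037) - 2418374) = 1/((2234*(-270 + 2234) - 579037) - 2418374) = 1/((2234*1964 - 579037) - 2418374) = 1/((4387576 - 579037) - 2418374) = 1/(3808539 - 2418374) = 1/1390165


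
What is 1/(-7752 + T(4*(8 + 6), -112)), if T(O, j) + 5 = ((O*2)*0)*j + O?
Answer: -1/7701 ≈ -0.00012985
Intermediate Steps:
T(O, j) = -5 + O (T(O, j) = -5 + (((O*2)*0)*j + O) = -5 + (((2*O)*0)*j + O) = -5 + (0*j + O) = -5 + (0 + O) = -5 + O)
1/(-7752 + T(4*(8 + 6), -112)) = 1/(-7752 + (-5 + 4*(8 + 6))) = 1/(-7752 + (-5 + 4*14)) = 1/(-7752 + (-5 + 56)) = 1/(-7752 + 51) = 1/(-7701) = -1/7701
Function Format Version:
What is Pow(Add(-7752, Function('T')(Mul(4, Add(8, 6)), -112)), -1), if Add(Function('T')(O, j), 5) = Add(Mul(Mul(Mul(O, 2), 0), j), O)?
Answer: Rational(-1, 7701) ≈ -0.00012985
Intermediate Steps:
Function('T')(O, j) = Add(-5, O) (Function('T')(O, j) = Add(-5, Add(Mul(Mul(Mul(O, 2), 0), j), O)) = Add(-5, Add(Mul(Mul(Mul(2, O), 0), j), O)) = Add(-5, Add(Mul(0, j), O)) = Add(-5, Add(0, O)) = Add(-5, O))
Pow(Add(-7752, Function('T')(Mul(4, Add(8, 6)), -112)), -1) = Pow(Add(-7752, Add(-5, Mul(4, Add(8, 6)))), -1) = Pow(Add(-7752, Add(-5, Mul(4, 14))), -1) = Pow(Add(-7752, Add(-5, 56)), -1) = Pow(Add(-7752, 51), -1) = Pow(-7701, -1) = Rational(-1, 7701)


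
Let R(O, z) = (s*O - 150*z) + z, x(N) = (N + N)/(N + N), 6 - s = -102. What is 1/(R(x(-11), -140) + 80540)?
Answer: 1/101508 ≈ 9.8514e-6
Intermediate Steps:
s = 108 (s = 6 - 1*(-102) = 6 + 102 = 108)
x(N) = 1 (x(N) = (2*N)/((2*N)) = (2*N)*(1/(2*N)) = 1)
R(O, z) = -149*z + 108*O (R(O, z) = (108*O - 150*z) + z = (-150*z + 108*O) + z = -149*z + 108*O)
1/(R(x(-11), -140) + 80540) = 1/((-149*(-140) + 108*1) + 80540) = 1/((20860 + 108) + 80540) = 1/(20968 + 80540) = 1/101508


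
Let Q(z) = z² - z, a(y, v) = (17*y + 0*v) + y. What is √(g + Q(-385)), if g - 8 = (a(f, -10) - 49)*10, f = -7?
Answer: 2*√36717 ≈ 383.23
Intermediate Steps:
a(y, v) = 18*y (a(y, v) = (17*y + 0) + y = 17*y + y = 18*y)
g = -1742 (g = 8 + (18*(-7) - 49)*10 = 8 + (-126 - 49)*10 = 8 - 175*10 = 8 - 1750 = -1742)
√(g + Q(-385)) = √(-1742 - 385*(-1 - 385)) = √(-1742 - 385*(-386)) = √(-1742 + 148610) = √146868 = 2*√36717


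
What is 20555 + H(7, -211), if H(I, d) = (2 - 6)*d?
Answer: 21399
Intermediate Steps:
H(I, d) = -4*d
20555 + H(7, -211) = 20555 - 4*(-211) = 20555 + 844 = 21399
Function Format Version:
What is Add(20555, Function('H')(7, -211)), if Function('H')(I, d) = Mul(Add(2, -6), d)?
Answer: 21399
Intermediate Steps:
Function('H')(I, d) = Mul(-4, d)
Add(20555, Function('H')(7, -211)) = Add(20555, Mul(-4, -211)) = Add(20555, 844) = 21399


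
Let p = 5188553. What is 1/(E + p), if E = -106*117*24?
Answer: 1/4890905 ≈ 2.0446e-7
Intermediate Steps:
E = -297648 (E = -12402*24 = -297648)
1/(E + p) = 1/(-297648 + 5188553) = 1/4890905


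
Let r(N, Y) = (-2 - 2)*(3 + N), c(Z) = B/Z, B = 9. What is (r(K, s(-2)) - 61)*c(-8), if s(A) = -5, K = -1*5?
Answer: 477/8 ≈ 59.625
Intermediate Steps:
c(Z) = 9/Z
K = -5
r(N, Y) = -12 - 4*N (r(N, Y) = -4*(3 + N) = -12 - 4*N)
(r(K, s(-2)) - 61)*c(-8) = ((-12 - 4*(-5)) - 61)*(9/(-8)) = ((-12 + 20) - 61)*(9*(-⅛)) = (8 - 61)*(-9/8) = -53*(-9/8) = 477/8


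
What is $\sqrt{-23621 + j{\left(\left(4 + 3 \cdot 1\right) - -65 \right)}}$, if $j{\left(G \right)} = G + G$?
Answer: $i \sqrt{23477} \approx 153.22 i$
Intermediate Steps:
$j{\left(G \right)} = 2 G$
$\sqrt{-23621 + j{\left(\left(4 + 3 \cdot 1\right) - -65 \right)}} = \sqrt{-23621 + 2 \left(\left(4 + 3 \cdot 1\right) - -65\right)} = \sqrt{-23621 + 2 \left(\left(4 + 3\right) + 65\right)} = \sqrt{-23621 + 2 \left(7 + 65\right)} = \sqrt{-23621 + 2 \cdot 72} = \sqrt{-23621 + 144} = \sqrt{-23477} = i \sqrt{23477}$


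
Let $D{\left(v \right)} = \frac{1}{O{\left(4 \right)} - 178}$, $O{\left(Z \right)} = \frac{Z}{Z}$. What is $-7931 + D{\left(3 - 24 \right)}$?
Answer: $- \frac{1403788}{177} \approx -7931.0$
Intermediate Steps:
$O{\left(Z \right)} = 1$
$D{\left(v \right)} = - \frac{1}{177}$ ($D{\left(v \right)} = \frac{1}{1 - 178} = \frac{1}{-177} = - \frac{1}{177}$)
$-7931 + D{\left(3 - 24 \right)} = -7931 - \frac{1}{177} = - \frac{1403788}{177}$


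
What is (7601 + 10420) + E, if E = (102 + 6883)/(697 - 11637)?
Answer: 39428551/2188 ≈ 18020.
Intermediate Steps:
E = -1397/2188 (E = 6985/(-10940) = 6985*(-1/10940) = -1397/2188 ≈ -0.63848)
(7601 + 10420) + E = (7601 + 10420) - 1397/2188 = 18021 - 1397/2188 = 39428551/2188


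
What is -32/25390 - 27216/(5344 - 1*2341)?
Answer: -16455008/1815385 ≈ -9.0642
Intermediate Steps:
-32/25390 - 27216/(5344 - 1*2341) = -32*1/25390 - 27216/(5344 - 2341) = -16/12695 - 27216/3003 = -16/12695 - 27216*1/3003 = -16/12695 - 1296/143 = -16455008/1815385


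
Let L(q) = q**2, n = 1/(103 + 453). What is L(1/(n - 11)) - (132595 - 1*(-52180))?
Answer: -6909332840239/37393225 ≈ -1.8478e+5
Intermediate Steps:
n = 1/556 ≈ 0.0017986
L(1/(n - 11)) - (132595 - 1*(-52180)) = (1/(1/556 - 11))**2 - (132595 - 1*(-52180)) = (1/(-6115/556))**2 - (132595 + 52180) = (-556/6115)**2 - 1*184775 = 309136/37393225 - 184775 = -6909332840239/37393225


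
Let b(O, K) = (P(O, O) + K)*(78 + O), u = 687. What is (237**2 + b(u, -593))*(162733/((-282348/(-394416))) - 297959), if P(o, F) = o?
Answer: -6450404125221/713 ≈ -9.0469e+9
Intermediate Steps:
b(O, K) = (78 + O)*(K + O) (b(O, K) = (O + K)*(78 + O) = (K + O)*(78 + O) = (78 + O)*(K + O))
(237**2 + b(u, -593))*(162733/((-282348/(-394416))) - 297959) = (237**2 + (687**2 + 78*(-593) + 78*687 - 593*687))*(162733/((-282348/(-394416))) - 297959) = (56169 + (471969 - 46254 + 53586 - 407391))*(162733/((-282348*(-1/394416))) - 297959) = (56169 + 71910)*(162733/(713/996) - 297959) = 128079*(162733*(996/713) - 297959) = 128079*(162082068/713 - 297959) = 128079*(-50362699/713) = -6450404125221/713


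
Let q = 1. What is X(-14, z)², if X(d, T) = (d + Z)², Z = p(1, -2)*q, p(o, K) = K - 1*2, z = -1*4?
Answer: 104976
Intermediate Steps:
z = -4
p(o, K) = -2 + K (p(o, K) = K - 2 = -2 + K)
Z = -4 (Z = (-2 - 2)*1 = -4*1 = -4)
X(d, T) = (-4 + d)² (X(d, T) = (d - 4)² = (-4 + d)²)
X(-14, z)² = ((-4 - 14)²)² = ((-18)²)² = 324² = 104976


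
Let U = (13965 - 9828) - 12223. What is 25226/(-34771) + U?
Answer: -281183532/34771 ≈ -8086.7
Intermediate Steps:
U = -8086 (U = 4137 - 12223 = -8086)
25226/(-34771) + U = 25226/(-34771) - 8086 = 25226*(-1/34771) - 8086 = -25226/34771 - 8086 = -281183532/34771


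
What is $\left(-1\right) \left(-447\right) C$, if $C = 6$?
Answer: $2682$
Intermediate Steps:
$\left(-1\right) \left(-447\right) C = \left(-1\right) \left(-447\right) 6 = 447 \cdot 6 = 2682$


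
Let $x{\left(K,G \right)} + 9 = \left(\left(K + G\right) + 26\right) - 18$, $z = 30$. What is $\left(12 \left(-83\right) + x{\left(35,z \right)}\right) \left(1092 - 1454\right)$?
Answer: $337384$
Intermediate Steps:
$x{\left(K,G \right)} = -1 + G + K$ ($x{\left(K,G \right)} = -9 - \left(-8 - G - K\right) = -9 + \left(8 + G + K\right) = -1 + G + K$)
$\left(12 \left(-83\right) + x{\left(35,z \right)}\right) \left(1092 - 1454\right) = \left(12 \left(-83\right) + \left(-1 + 30 + 35\right)\right) \left(1092 - 1454\right) = \left(-996 + 64\right) \left(-362\right) = \left(-932\right) \left(-362\right) = 337384$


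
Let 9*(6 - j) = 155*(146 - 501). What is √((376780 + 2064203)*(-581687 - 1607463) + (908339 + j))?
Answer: 4*I*√3005818323745/3 ≈ 2.3116e+6*I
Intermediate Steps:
j = 55079/9 (j = 6 - 155*(146 - 501)/9 = 6 - 155*(-355)/9 = 6 - ⅑*(-55025) = 6 + 55025/9 = 55079/9 ≈ 6119.9)
√((376780 + 2064203)*(-581687 - 1607463) + (908339 + j)) = √((376780 + 2064203)*(-581687 - 1607463) + (908339 + 55079/9)) = √(2440983*(-2189150) + 8230130/9) = √(-5343677934450 + 8230130/9) = √(-48093093179920/9) = 4*I*√3005818323745/3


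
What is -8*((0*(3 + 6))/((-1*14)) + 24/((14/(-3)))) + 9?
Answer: 351/7 ≈ 50.143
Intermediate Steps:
-8*((0*(3 + 6))/((-1*14)) + 24/((14/(-3)))) + 9 = -8*((0*9)/(-14) + 24/((14*(-1/3)))) + 9 = -8*(0*(-1/14) + 24/(-14/3)) + 9 = -8*(0 + 24*(-3/14)) + 9 = -8*(0 - 36/7) + 9 = -8*(-36/7) + 9 = 288/7 + 9 = 351/7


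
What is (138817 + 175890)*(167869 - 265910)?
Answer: -30854188987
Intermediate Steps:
(138817 + 175890)*(167869 - 265910) = 314707*(-98041) = -30854188987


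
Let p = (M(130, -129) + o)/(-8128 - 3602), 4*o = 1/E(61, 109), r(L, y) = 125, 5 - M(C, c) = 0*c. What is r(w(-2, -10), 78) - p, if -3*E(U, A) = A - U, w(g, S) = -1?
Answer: 93840319/750720 ≈ 125.00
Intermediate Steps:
E(U, A) = -A/3 + U/3 (E(U, A) = -(A - U)/3 = -A/3 + U/3)
M(C, c) = 5 (M(C, c) = 5 - 0*c = 5 - 1*0 = 5 + 0 = 5)
o = -1/64 (o = 1/(4*(-⅓*109 + (⅓)*61)) = 1/(4*(-109/3 + 61/3)) = (¼)/(-16) = (¼)*(-1/16) = -1/64 ≈ -0.015625)
p = -319/750720 (p = (5 - 1/64)/(-8128 - 3602) = (319/64)/(-11730) = (319/64)*(-1/11730) = -319/750720 ≈ -0.00042493)
r(w(-2, -10), 78) - p = 125 - 1*(-319/750720) = 125 + 319/750720 = 93840319/750720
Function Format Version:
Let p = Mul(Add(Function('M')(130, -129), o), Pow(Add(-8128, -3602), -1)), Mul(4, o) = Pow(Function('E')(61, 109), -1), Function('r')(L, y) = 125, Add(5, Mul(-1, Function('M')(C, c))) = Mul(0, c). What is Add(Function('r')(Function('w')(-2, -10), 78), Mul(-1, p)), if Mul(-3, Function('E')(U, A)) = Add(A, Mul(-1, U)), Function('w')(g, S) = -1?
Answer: Rational(93840319, 750720) ≈ 125.00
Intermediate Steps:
Function('E')(U, A) = Add(Mul(Rational(-1, 3), A), Mul(Rational(1, 3), U)) (Function('E')(U, A) = Mul(Rational(-1, 3), Add(A, Mul(-1, U))) = Add(Mul(Rational(-1, 3), A), Mul(Rational(1, 3), U)))
Function('M')(C, c) = 5 (Function('M')(C, c) = Add(5, Mul(-1, Mul(0, c))) = Add(5, Mul(-1, 0)) = Add(5, 0) = 5)
o = Rational(-1, 64) (o = Mul(Rational(1, 4), Pow(Add(Mul(Rational(-1, 3), 109), Mul(Rational(1, 3), 61)), -1)) = Mul(Rational(1, 4), Pow(Add(Rational(-109, 3), Rational(61, 3)), -1)) = Mul(Rational(1, 4), Pow(-16, -1)) = Mul(Rational(1, 4), Rational(-1, 16)) = Rational(-1, 64) ≈ -0.015625)
p = Rational(-319, 750720) (p = Mul(Add(5, Rational(-1, 64)), Pow(Add(-8128, -3602), -1)) = Mul(Rational(319, 64), Pow(-11730, -1)) = Mul(Rational(319, 64), Rational(-1, 11730)) = Rational(-319, 750720) ≈ -0.00042493)
Add(Function('r')(Function('w')(-2, -10), 78), Mul(-1, p)) = Add(125, Mul(-1, Rational(-319, 750720))) = Add(125, Rational(319, 750720)) = Rational(93840319, 750720)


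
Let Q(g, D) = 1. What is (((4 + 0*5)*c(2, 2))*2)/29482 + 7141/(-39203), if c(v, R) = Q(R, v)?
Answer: -105108669/577891423 ≈ -0.18188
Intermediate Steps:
c(v, R) = 1
(((4 + 0*5)*c(2, 2))*2)/29482 + 7141/(-39203) = (((4 + 0*5)*1)*2)/29482 + 7141/(-39203) = (((4 + 0)*1)*2)*(1/29482) + 7141*(-1/39203) = ((4*1)*2)*(1/29482) - 7141/39203 = (4*2)*(1/29482) - 7141/39203 = 8*(1/29482) - 7141/39203 = 4/14741 - 7141/39203 = -105108669/577891423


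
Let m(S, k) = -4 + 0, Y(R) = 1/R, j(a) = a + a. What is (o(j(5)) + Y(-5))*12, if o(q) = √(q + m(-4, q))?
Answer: -12/5 + 12*√6 ≈ 26.994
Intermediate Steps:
j(a) = 2*a
Y(R) = 1/R
m(S, k) = -4
o(q) = √(-4 + q) (o(q) = √(q - 4) = √(-4 + q))
(o(j(5)) + Y(-5))*12 = (√(-4 + 2*5) + 1/(-5))*12 = (√(-4 + 10) - ⅕)*12 = (√6 - ⅕)*12 = (-⅕ + √6)*12 = -12/5 + 12*√6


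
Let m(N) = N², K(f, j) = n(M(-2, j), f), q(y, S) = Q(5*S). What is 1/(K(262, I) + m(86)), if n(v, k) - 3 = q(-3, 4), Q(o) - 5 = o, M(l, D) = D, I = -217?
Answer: 1/7424 ≈ 0.00013470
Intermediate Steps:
Q(o) = 5 + o
q(y, S) = 5 + 5*S
n(v, k) = 28 (n(v, k) = 3 + (5 + 5*4) = 3 + (5 + 20) = 3 + 25 = 28)
K(f, j) = 28
1/(K(262, I) + m(86)) = 1/(28 + 86²) = 1/(28 + 7396) = 1/7424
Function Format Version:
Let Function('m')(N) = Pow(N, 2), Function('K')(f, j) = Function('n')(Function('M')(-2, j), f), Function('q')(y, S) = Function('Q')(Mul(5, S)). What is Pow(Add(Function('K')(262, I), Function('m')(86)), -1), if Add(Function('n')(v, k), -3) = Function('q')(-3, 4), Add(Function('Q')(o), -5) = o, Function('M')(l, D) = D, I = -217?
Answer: Rational(1, 7424) ≈ 0.00013470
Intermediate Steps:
Function('Q')(o) = Add(5, o)
Function('q')(y, S) = Add(5, Mul(5, S))
Function('n')(v, k) = 28 (Function('n')(v, k) = Add(3, Add(5, Mul(5, 4))) = Add(3, Add(5, 20)) = Add(3, 25) = 28)
Function('K')(f, j) = 28
Pow(Add(Function('K')(262, I), Function('m')(86)), -1) = Pow(Add(28, Pow(86, 2)), -1) = Pow(Add(28, 7396), -1) = Pow(7424, -1) = Rational(1, 7424)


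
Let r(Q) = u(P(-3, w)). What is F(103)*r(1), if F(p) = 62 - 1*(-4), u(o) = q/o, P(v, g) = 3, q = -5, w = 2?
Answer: -110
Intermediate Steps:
u(o) = -5/o
r(Q) = -5/3
F(p) = 66 (F(p) = 62 + 4 = 66)
F(103)*r(1) = 66*(-5/3) = -110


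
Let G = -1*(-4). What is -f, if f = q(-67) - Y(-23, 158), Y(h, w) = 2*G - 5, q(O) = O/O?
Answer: 2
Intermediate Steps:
q(O) = 1
G = 4
Y(h, w) = 3 (Y(h, w) = 2*4 - 5 = 8 - 5 = 3)
f = -2 (f = 1 - 1*3 = 1 - 3 = -2)
-f = -1*(-2) = 2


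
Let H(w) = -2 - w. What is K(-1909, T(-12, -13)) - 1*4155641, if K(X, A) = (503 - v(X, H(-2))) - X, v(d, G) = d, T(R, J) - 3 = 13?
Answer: -4151320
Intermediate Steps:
T(R, J) = 16 (T(R, J) = 3 + 13 = 16)
K(X, A) = 503 - 2*X (K(X, A) = (503 - X) - X = 503 - 2*X)
K(-1909, T(-12, -13)) - 1*4155641 = (503 - 2*(-1909)) - 1*4155641 = (503 + 3818) - 4155641 = 4321 - 4155641 = -4151320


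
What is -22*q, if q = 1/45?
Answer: -22/45 ≈ -0.48889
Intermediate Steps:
q = 1/45 ≈ 0.022222
-22*q = -22*1/45 = -22/45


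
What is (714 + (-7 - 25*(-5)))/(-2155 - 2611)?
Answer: -416/2383 ≈ -0.17457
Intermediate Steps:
(714 + (-7 - 25*(-5)))/(-2155 - 2611) = (714 + (-7 + 125))/(-4766) = (714 + 118)*(-1/4766) = 832*(-1/4766) = -416/2383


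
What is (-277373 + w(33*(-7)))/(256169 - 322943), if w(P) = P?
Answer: 138802/33387 ≈ 4.1574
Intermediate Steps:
(-277373 + w(33*(-7)))/(256169 - 322943) = (-277373 + 33*(-7))/(256169 - 322943) = (-277373 - 231)/(-66774) = -277604*(-1/66774) = 138802/33387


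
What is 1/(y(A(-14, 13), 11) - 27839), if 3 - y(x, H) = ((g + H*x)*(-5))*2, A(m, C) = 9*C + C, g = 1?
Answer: -1/13526 ≈ -7.3932e-5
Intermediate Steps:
A(m, C) = 10*C
y(x, H) = 13 + 10*H*x (y(x, H) = 3 - (1 + H*x)*(-5)*2 = 3 - (-5 - 5*H*x)*2 = 3 - (-10 - 10*H*x) = 3 + (10 + 10*H*x) = 13 + 10*H*x)
1/(y(A(-14, 13), 11) - 27839) = 1/((13 + 10*11*(10*13)) - 27839) = 1/((13 + 10*11*130) - 27839) = 1/((13 + 14300) - 27839) = 1/(14313 - 27839) = 1/(-13526) = -1/13526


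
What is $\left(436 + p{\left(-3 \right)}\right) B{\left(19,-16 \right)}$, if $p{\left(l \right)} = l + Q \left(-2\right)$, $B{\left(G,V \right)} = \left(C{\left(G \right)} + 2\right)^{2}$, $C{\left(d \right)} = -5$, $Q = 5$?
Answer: $3807$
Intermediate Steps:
$B{\left(G,V \right)} = 9$ ($B{\left(G,V \right)} = \left(-5 + 2\right)^{2} = \left(-3\right)^{2} = 9$)
$p{\left(l \right)} = -10 + l$ ($p{\left(l \right)} = l + 5 \left(-2\right) = l - 10 = -10 + l$)
$\left(436 + p{\left(-3 \right)}\right) B{\left(19,-16 \right)} = \left(436 - 13\right) 9 = 423 \cdot 9 = 3807$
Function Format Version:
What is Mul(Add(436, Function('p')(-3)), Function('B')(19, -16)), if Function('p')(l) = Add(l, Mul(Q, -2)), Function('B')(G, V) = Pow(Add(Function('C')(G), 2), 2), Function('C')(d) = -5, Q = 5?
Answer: 3807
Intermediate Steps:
Function('B')(G, V) = 9 (Function('B')(G, V) = Pow(Add(-5, 2), 2) = Pow(-3, 2) = 9)
Function('p')(l) = Add(-10, l) (Function('p')(l) = Add(l, Mul(5, -2)) = Add(l, -10) = Add(-10, l))
Mul(Add(436, Function('p')(-3)), Function('B')(19, -16)) = Mul(Add(436, Add(-10, -3)), 9) = Mul(Add(436, -13), 9) = Mul(423, 9) = 3807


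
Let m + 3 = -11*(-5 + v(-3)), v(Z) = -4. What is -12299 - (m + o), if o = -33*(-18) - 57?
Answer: -12932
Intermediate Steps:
m = 96 (m = -3 - 11*(-5 - 4) = -3 - 11*(-9) = -3 + 99 = 96)
o = 537 (o = 594 - 57 = 537)
-12299 - (m + o) = -12299 - (96 + 537) = -12299 - 1*633 = -12299 - 633 = -12932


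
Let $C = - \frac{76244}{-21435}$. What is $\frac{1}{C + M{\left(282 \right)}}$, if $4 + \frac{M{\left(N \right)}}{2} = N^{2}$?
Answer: $\frac{21435}{3409098644} \approx 6.2876 \cdot 10^{-6}$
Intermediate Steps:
$M{\left(N \right)} = -8 + 2 N^{2}$
$C = \frac{76244}{21435}$ ($C = \left(-76244\right) \left(- \frac{1}{21435}\right) = \frac{76244}{21435} \approx 3.557$)
$\frac{1}{C + M{\left(282 \right)}} = \frac{1}{\frac{76244}{21435} - \left(8 - 2 \cdot 282^{2}\right)} = \frac{1}{\frac{76244}{21435} + \left(-8 + 2 \cdot 79524\right)} = \frac{1}{\frac{76244}{21435} + \left(-8 + 159048\right)} = \frac{1}{\frac{76244}{21435} + 159040} = \frac{1}{\frac{3409098644}{21435}} = \frac{21435}{3409098644}$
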